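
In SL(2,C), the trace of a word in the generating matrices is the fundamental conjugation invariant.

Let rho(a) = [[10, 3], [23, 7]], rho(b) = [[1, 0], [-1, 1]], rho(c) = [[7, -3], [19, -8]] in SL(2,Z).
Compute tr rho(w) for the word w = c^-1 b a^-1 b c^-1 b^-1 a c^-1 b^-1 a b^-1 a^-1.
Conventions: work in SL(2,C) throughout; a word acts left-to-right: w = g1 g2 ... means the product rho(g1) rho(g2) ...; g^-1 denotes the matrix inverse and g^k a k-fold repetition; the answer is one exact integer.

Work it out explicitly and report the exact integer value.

rho(c^-1) = [[-8, 3], [-19, 7]]
... * rho(b) = [[1, 0], [-1, 1]]  ->  [[-11, 3], [-26, 7]]
... * rho(a^-1) = [[7, -3], [-23, 10]]  ->  [[-146, 63], [-343, 148]]
... * rho(b) = [[1, 0], [-1, 1]]  ->  [[-209, 63], [-491, 148]]
... * rho(c^-1) = [[-8, 3], [-19, 7]]  ->  [[475, -186], [1116, -437]]
... * rho(b^-1) = [[1, 0], [1, 1]]  ->  [[289, -186], [679, -437]]
... * rho(a) = [[10, 3], [23, 7]]  ->  [[-1388, -435], [-3261, -1022]]
... * rho(c^-1) = [[-8, 3], [-19, 7]]  ->  [[19369, -7209], [45506, -16937]]
... * rho(b^-1) = [[1, 0], [1, 1]]  ->  [[12160, -7209], [28569, -16937]]
... * rho(a) = [[10, 3], [23, 7]]  ->  [[-44207, -13983], [-103861, -32852]]
... * rho(b^-1) = [[1, 0], [1, 1]]  ->  [[-58190, -13983], [-136713, -32852]]
... * rho(a^-1) = [[7, -3], [-23, 10]]  ->  [[-85721, 34740], [-201395, 81619]]
tr = -85721 + 81619 = -4102

-4102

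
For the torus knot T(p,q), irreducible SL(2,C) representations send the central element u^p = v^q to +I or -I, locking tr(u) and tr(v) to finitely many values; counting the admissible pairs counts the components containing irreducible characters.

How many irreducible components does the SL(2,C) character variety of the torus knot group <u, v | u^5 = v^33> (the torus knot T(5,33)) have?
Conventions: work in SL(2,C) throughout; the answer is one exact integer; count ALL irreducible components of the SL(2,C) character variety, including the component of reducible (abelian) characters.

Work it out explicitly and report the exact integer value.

For T(5,33): irreducibility forces the central element u^5 = v^33 to one of +I, -I.
So on each irreducible component the traces are pinned: tr(u) = 2*cos(pi*alpha/5) with 1 <= alpha <= 4, tr(v) = 2*cos(pi*beta/33) with 1 <= beta <= 32.
Consistency of u^5 = (-1)^alpha I with v^33 = (-1)^beta I forces alpha = beta (mod 2).
Enumerate parity-matched pairs: 2*16 odd-odd plus 2*16 even-even gives 64.
components with irreducible characters: 64; plus the single component of reducible (abelian) characters: total 65.

65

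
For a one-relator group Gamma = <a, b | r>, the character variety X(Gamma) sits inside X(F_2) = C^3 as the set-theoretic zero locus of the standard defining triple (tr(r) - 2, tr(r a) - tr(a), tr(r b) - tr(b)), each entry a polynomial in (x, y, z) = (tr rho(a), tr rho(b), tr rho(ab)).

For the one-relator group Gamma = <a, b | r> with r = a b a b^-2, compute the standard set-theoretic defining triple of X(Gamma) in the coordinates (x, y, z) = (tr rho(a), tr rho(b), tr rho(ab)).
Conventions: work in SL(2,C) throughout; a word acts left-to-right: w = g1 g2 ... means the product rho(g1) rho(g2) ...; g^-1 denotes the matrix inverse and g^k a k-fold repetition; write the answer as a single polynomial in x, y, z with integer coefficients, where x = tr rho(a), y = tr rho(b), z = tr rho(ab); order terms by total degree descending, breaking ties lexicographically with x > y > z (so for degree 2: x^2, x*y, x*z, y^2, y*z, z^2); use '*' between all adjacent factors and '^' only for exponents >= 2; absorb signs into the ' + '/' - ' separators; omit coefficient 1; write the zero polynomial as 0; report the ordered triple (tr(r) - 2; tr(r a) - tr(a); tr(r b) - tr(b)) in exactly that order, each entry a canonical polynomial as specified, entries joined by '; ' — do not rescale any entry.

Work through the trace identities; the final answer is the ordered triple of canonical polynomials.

x*y^2*z - y^3 - y*z^2 - x*z + 3*y - 2; x^2*y^2*z - x*y^3 - x*y*z^2 - x^2*z + 2*x*y - x + z; x*y*z - y^2 - z^2 - y + 2

tr(a b a) = tr(a)*tr(b a) - tr(b)   [square of a] = x*z - y
tr(a b a b) = tr(b a)*tr(b a) - tr(1)   [split at a repeated b] = z^2 - 2
tr(a b a b^-1) = tr(a b a)*tr(b) - tr(a b a b)   [inverse elimination on b] = x*y*z - y^2 - z^2 + 2
reduce: tr(a b a b^-2) = tr(a b a b^-1)*tr(b) - tr(a b a)   [inverse elimination on b] = x*y^2*z - y^3 - y*z^2 - x*z + 3*y
so tr(a^2 b a) = tr(a)*tr(b a^2) - tr(b a)   [square of a] = x^2*z - x*y - z
tr(b a b) = tr(b)*tr(a b) - tr(a)   [square of b] = y*z - x
tr(a^2 b a b) = tr(a)*tr(b a b a) - tr(b a b)   [square of a] = x*z^2 - y*z - x
tr(a^2 b a b^-1) = tr(a^2 b a)*tr(b) - tr(a^2 b a b)   [inverse elimination on b] = x^2*y*z - x*y^2 - x*z^2 + x
tr(a b a b^-2 a) = tr(a^2 b a b^-1)*tr(b) - tr(a^2 b a)   [inverse elimination on b] = x^2*y^2*z - x*y^3 - x*y*z^2 - x^2*z + 2*x*y + z
assemble the triple (tr(r) - 2; tr(r a) - x; tr(r b) - y)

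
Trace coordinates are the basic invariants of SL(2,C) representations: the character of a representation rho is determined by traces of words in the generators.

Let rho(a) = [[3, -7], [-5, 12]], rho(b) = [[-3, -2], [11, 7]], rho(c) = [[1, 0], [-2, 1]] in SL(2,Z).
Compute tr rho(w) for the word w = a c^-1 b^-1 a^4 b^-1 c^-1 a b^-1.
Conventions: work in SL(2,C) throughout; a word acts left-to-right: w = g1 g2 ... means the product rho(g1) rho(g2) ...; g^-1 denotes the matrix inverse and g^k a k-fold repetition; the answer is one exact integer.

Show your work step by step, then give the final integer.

rho(a) = [[3, -7], [-5, 12]]
... * rho(c^-1) = [[1, 0], [2, 1]]  ->  [[-11, -7], [19, 12]]
... * rho(b^-1) = [[7, 2], [-11, -3]]  ->  [[0, -1], [1, 2]]
... * rho(a) = [[3, -7], [-5, 12]]  ->  [[5, -12], [-7, 17]]
... * rho(a) = [[3, -7], [-5, 12]]  ->  [[75, -179], [-106, 253]]
... * rho(a) = [[3, -7], [-5, 12]]  ->  [[1120, -2673], [-1583, 3778]]
... * rho(a) = [[3, -7], [-5, 12]]  ->  [[16725, -39916], [-23639, 56417]]
... * rho(b^-1) = [[7, 2], [-11, -3]]  ->  [[556151, 153198], [-786060, -216529]]
... * rho(c^-1) = [[1, 0], [2, 1]]  ->  [[862547, 153198], [-1219118, -216529]]
... * rho(a) = [[3, -7], [-5, 12]]  ->  [[1821651, -4199453], [-2574709, 5935478]]
... * rho(b^-1) = [[7, 2], [-11, -3]]  ->  [[58945540, 16241661], [-83313221, -22955852]]
tr = 58945540 + -22955852 = 35989688

35989688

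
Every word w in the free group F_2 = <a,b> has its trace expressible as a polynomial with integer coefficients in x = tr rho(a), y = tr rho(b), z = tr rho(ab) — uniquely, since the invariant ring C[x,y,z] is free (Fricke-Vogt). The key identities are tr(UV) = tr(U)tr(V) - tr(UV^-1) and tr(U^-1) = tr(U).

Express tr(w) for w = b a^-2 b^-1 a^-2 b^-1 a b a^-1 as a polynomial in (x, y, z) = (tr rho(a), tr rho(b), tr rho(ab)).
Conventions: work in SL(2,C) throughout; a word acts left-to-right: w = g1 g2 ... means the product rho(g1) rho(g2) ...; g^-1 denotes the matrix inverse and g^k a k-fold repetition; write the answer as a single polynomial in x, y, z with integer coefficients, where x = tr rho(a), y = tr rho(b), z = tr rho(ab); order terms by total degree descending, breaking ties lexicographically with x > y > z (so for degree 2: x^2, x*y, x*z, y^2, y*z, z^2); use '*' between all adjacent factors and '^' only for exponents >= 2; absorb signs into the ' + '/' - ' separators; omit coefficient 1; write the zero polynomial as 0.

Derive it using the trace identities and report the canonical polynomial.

apply: tr(a^2 b) = tr(a)*tr(b a) - tr(b)   [square of a] = x*z - y
use: tr(a^2) = tr(a)*tr(a) - tr(1)   [square of a] = x^2 - 2
apply: tr(a b^2 a) = tr(b)*tr(a^2 b) - tr(a^2)   [square of b] = x*y*z - x^2 - y^2 + 2
apply: tr(a b a b) = tr(b a)*tr(b a) - tr(1)   [split at a repeated b] = z^2 - 2
tr(a b^2 a b) = tr(b)*tr(a b a b) - tr(a b a)   [square of b] = y*z^2 - x*z - y
tr(b^-1 a b^2 a) = tr(a b^2 a)*tr(b) - tr(a b^2 a b)   [inverse elimination on b] = x*y^2*z - x^2*y - y^3 - y*z^2 + x*z + 3*y
tr(a^-1 b^-1 a b^2) = tr(b^-1 a b^2)*tr(a) - tr(b^-1 a b^2 a)   [inverse elimination on a] = -x*y^2*z + x^2*y + y^3 + y*z^2 - 3*y
apply: tr(a^-1 b^-1 a b^2 a^-1) = tr(a^-1 b^-1 a b^2)*tr(a) - tr(a^-1 b^-1 a b^2 a)   [inverse elimination on a] = -x^2*y^2*z + x^3*y + x*y^3 + x*y*z^2 - 3*x*y - z
tr(b^2) = tr(b)*tr(b) - tr(1)   [square of b] = y^2 - 2
use: tr(b a b) = tr(b)*tr(a b) - tr(a)   [square of b] = y*z - x
tr(b^3 a) = tr(b)*tr(b a b) - tr(b a)   [square of b] = y^2*z - x*y - z
tr(b^3) = tr(b)*tr(b^2) - tr(b)   [square of b] = y^3 - 3*y
apply: tr(b a^2 b^2) = tr(a)*tr(b^3 a) - tr(b^3)   [square of a] = x*y^2*z - x^2*y - y^3 - x*z + 3*y
tr(a b a^2 b) = tr(a)*tr(b a b a) - tr(b a b)   [square of a] = x*z^2 - y*z - x
apply: tr(a b a^2) = tr(a)*tr(a b a) - tr(a b)   [square of a] = x^2*z - x*y - z
use: tr(b a^2 b^2 a) = tr(b)*tr(a b a^2 b) - tr(a b a^2)   [square of b] = x*y*z^2 - x^2*z - y^2*z + z
tr(a b^2 a^-1 b a) = tr(b a^2 b^2)*tr(a) - tr(b a^2 b^2 a)   [inverse elimination on a] = x^2*y^2*z - x^3*y - x*y^3 - x*y*z^2 + y^2*z + 3*x*y - z
apply: tr(b a b a b^2) = tr(b)*tr(b a b a b) - tr(b a b a)   [square of b] = y^2*z^2 - x*y*z - y^2 - z^2 + 2
tr(a b a b a b) = tr(b a b a)*tr(b a) - tr(a b)   [split at a repeated b] = z^3 - 3*z
apply: tr(b a b a b^2 a) = tr(b)*tr(a b a b a b) - tr(a b a b a)   [square of b] = y*z^3 - x*z^2 - 2*y*z + x
apply: tr(a b^2 a^-1 b a b) = tr(b a b a b^2)*tr(a) - tr(b a b a b^2 a)   [inverse elimination on a] = x*y^2*z^2 - x^2*y*z - y*z^3 - x*y^2 + 2*y*z + x
tr(b^-1 a b^2 a^-1 b a) = tr(a b^2 a^-1 b a)*tr(b) - tr(a b^2 a^-1 b a b)   [inverse elimination on b] = x^2*y^3*z - x^3*y^2 - x*y^4 - 2*x*y^2*z^2 + x^2*y*z + y^3*z + y*z^3 + 4*x*y^2 - 3*y*z - x
use: tr(a^-1 b^-1 a b^2 a^-1 b) = tr(b^-1 a b^2 a^-1 b)*tr(a) - tr(b^-1 a b^2 a^-1 b a)   [inverse elimination on a] = -x^2*y^3*z + x^3*y^2 + x*y^4 + 2*x*y^2*z^2 - x^2*y*z - y^3*z - y*z^3 - 3*x*y^2 + 3*y*z - x
apply: tr(a^-1 b^-1 a^-1 b^-1 a b^2) = tr(a^-1 b^-1 a b^2 a^-1)*tr(b) - tr(a^-1 b^-1 a b^2 a^-1 b)   [inverse elimination on b] = -x*y^2*z^2 + x^2*y*z + y^3*z + y*z^3 - 4*y*z + x
tr(a b a^-1 b) = tr(b a b)*tr(a) - tr(b a b a)   [inverse elimination on a] = x*y*z - x^2 - z^2 + 2
tr(a^-1 b^-1 a b) = tr(a b a^-1)*tr(b) - tr(a b a^-1 b)   [inverse elimination on b] = -x*y*z + x^2 + y^2 + z^2 - 2
tr(b a^-2 b^-1 a^-1 b^-1 a b) = tr(a^-1 b^-1 a^-1 b^-1 a b^2)*tr(a) - tr(a^-1 b^-1 a^-1 b^-1 a b^2 a)   [inverse elimination on a] = -x^2*y^2*z^2 + x^3*y*z + x*y^3*z + x*y*z^3 - 3*x*y*z - y^2 - z^2 + 2
tr(a^-1 b a b a b) = tr(b a b a b)*tr(a) - tr(b a b a b a)   [inverse elimination on a] = x*y*z^2 - x^2*z - z^3 - x*y + 3*z
tr(a b a b a^-2 b) = tr(a^-1 b a b a b)*tr(a) - tr(a^-1 b a b a b a)   [inverse elimination on a] = x^2*y*z^2 - x^3*z - x*z^3 - x^2*y - y*z^2 + 4*x*z + y
apply: tr(a^-1 b^-1 a b a b a^-1) = tr(a b a b a^-2)*tr(b) - tr(a b a b a^-2 b)   [inverse elimination on b] = -x^2*y*z^2 + x^3*z + x*y^2*z + x*z^3 - 4*x*z + y
apply: tr(b a b a^-1 b) = tr(b^2 a b)*tr(a) - tr(b^2 a b a)   [inverse elimination on a] = x*y^2*z - x^2*y - y*z^2 + y
apply: tr(b a b a b a^-1 b) = tr(b^2 a b a b)*tr(a) - tr(b^2 a b a b a)   [inverse elimination on a] = x*y^2*z^2 - x^2*y*z - y*z^3 - x*y^2 + 2*y*z + x
use: tr(b a b a b a b a) = tr(a b a b)*tr(a b a b) - tr(1)   [split at a repeated a] = z^4 - 4*z^2 + 2
use: tr(b a b a b a^-1 b a) = tr(b a b a b a b)*tr(a) - tr(b a b a b a b a)   [inverse elimination on a] = x*y*z^3 - x^2*z^2 - z^4 - 2*x*y*z + x^2 + 4*z^2 - 2
apply: tr(a b a b a^-1 b a^-1 b) = tr(b a b a b a^-1 b)*tr(a) - tr(b a b a b a^-1 b a)   [inverse elimination on a] = x^2*y^2*z^2 - x^3*y*z - 2*x*y*z^3 - x^2*y^2 + x^2*z^2 + z^4 + 4*x*y*z - 4*z^2 + 2
tr(a^-1 b^-1 a b a b a^-1 b) = tr(a b a b a^-1 b a^-1)*tr(b) - tr(a b a b a^-1 b a^-1 b)   [inverse elimination on b] = -x^2*y^2*z^2 + x^3*y*z + x*y^3*z + 2*x*y*z^3 - x^2*z^2 - y^2*z^2 - z^4 - 4*x*y*z + y^2 + 4*z^2 - 2
tr(a^-1 b^-1 a^-1 b^-1 a b a b) = tr(a^-1 b^-1 a b a b a^-1)*tr(b) - tr(a^-1 b^-1 a b a b a^-1 b)   [inverse elimination on b] = -x*y*z^3 + x^2*z^2 + y^2*z^2 + z^4 - 4*z^2 + 2
apply: tr(b a^-2 b^-1 a^-1 b^-1 a b a) = tr(a^-1 b^-1 a^-1 b^-1 a b a b)*tr(a) - tr(a^-1 b^-1 a^-1 b^-1 a b a b a)   [inverse elimination on a] = -x^2*y*z^3 + x^3*z^2 + x*y^2*z^2 + x*z^4 - 4*x*z^2 + x
apply: tr(a^-1 b^-1 a b a^-1 b a^-2 b^-1) = tr(b a^-2 b^-1 a^-1 b^-1 a b)*tr(a) - tr(b a^-2 b^-1 a^-1 b^-1 a b a)   [inverse elimination on a] = -x^3*y^2*z^2 + x^4*y*z + x^2*y^3*z + 2*x^2*y*z^3 - x^3*z^2 - x*y^2*z^2 - x*z^4 - 3*x^2*y*z - x*y^2 + 3*x*z^2 + x
tr(b a^-1 b^-1 a b a) = tr(a b a b a^-1)*tr(b) - tr(a b a b a^-1 b)   [inverse elimination on b] = -x*y*z^2 + x^2*z + y^2*z + z^3 - 3*z
tr(a^-1 b^-1 a b a^-1 b) = tr(b a^-1 b^-1 a b)*tr(a) - tr(b a^-1 b^-1 a b a)   [inverse elimination on a] = -x^2*y^2*z + x^3*y + x*y^3 + 2*x*y*z^2 - x^2*z - y^2*z - z^3 - 3*x*y + 3*z
tr(b^-1 a b a^-1 b a^-2) = tr(a^-1 b^-1 a b a^-1 b)*tr(a) - tr(a^-1 b^-1 a b a^-1 b a)   [inverse elimination on a] = -x^3*y^2*z + x^4*y + x^2*y^3 + 2*x^2*y*z^2 - x^3*z - x*y^2*z - x*z^3 - 3*x^2*y + 3*x*z - y
use: tr(b a^-1 b) = tr(b^2)*tr(a) - tr(b^2 a)   [inverse elimination on a] = x*y^2 - y*z - x
use: tr(b a^-1 b a^-1) = tr(b a^-1 b)*tr(a) - tr(b a^-1 b a)   [inverse elimination on a] = x^2*y^2 - 2*x*y*z + z^2 - 2
use: tr(b^-1 a b a^-1 b a^-2 b^-1) = tr(b^-1 a b a^-1 b a^-2)*tr(b) - tr(b^-1 a b a^-1 b a^-2 b)   [inverse elimination on b] = -x^3*y^3*z + x^4*y^2 + x^2*y^4 + 2*x^2*y^2*z^2 - x^3*y*z - x*y^3*z - x*y*z^3 - 4*x^2*y^2 + 5*x*y*z - y^2 - z^2 + 2
tr(b a^-2 b^-1 a^-2 b^-1 a b a^-1) = tr(a^-1 b^-1 a b a^-1 b a^-2 b^-1)*tr(a) - tr(a^-1 b^-1 a b a^-1 b a^-2 b^-1 a)   [inverse elimination on a] = -x^4*y^2*z^2 + x^5*y*z + 2*x^3*y^3*z + 2*x^3*y*z^3 - x^4*y^2 - x^4*z^2 - x^2*y^4 - 3*x^2*y^2*z^2 - x^2*z^4 - 2*x^3*y*z + x*y^3*z + x*y*z^3 + 3*x^2*y^2 + 3*x^2*z^2 - 5*x*y*z + x^2 + y^2 + z^2 - 2

-x^4*y^2*z^2 + x^5*y*z + 2*x^3*y^3*z + 2*x^3*y*z^3 - x^4*y^2 - x^4*z^2 - x^2*y^4 - 3*x^2*y^2*z^2 - x^2*z^4 - 2*x^3*y*z + x*y^3*z + x*y*z^3 + 3*x^2*y^2 + 3*x^2*z^2 - 5*x*y*z + x^2 + y^2 + z^2 - 2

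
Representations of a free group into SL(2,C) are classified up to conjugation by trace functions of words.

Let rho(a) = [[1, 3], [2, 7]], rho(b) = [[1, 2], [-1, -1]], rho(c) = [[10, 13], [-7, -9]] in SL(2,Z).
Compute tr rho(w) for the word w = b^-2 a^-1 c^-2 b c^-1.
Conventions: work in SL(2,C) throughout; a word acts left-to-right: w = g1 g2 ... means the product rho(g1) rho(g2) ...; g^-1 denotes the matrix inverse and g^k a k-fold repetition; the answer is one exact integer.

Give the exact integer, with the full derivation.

397

rho(b^-1) = [[-1, -2], [1, 1]]
... * rho(b^-1) = [[-1, -2], [1, 1]]  ->  [[-1, 0], [0, -1]]
... * rho(a^-1) = [[7, -3], [-2, 1]]  ->  [[-7, 3], [2, -1]]
... * rho(c^-1) = [[-9, -13], [7, 10]]  ->  [[84, 121], [-25, -36]]
... * rho(c^-1) = [[-9, -13], [7, 10]]  ->  [[91, 118], [-27, -35]]
... * rho(b) = [[1, 2], [-1, -1]]  ->  [[-27, 64], [8, -19]]
... * rho(c^-1) = [[-9, -13], [7, 10]]  ->  [[691, 991], [-205, -294]]
tr = 691 + -294 = 397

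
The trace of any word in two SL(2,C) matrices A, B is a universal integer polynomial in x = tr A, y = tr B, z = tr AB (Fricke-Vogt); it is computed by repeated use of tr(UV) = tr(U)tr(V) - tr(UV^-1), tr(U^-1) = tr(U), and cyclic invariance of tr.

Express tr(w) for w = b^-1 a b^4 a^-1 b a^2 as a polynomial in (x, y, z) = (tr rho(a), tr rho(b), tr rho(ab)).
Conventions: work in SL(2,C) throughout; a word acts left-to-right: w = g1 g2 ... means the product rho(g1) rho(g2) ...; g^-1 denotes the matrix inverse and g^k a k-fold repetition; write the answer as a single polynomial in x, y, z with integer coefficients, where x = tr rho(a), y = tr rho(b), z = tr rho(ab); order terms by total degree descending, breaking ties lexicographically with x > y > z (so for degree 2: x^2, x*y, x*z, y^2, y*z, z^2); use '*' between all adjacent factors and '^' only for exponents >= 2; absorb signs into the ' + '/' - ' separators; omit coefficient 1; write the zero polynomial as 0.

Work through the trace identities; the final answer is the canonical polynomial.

x^3*y^5*z - x^4*y^4 - x^2*y^6 - 2*x^2*y^4*z^2 - x^3*y^3*z + x*y^5*z + x*y^3*z^3 + 2*x^4*y^2 + 6*x^2*y^4 + 4*x^2*y^2*z^2 - 2*x^3*y*z - 5*x*y^3*z - 2*x*y*z^3 - 9*x^2*y^2 - y^4 + 6*x*y*z + x^2 + 4*y^2 - 2

tr(a^2 b) = tr(a) * tr(b a) - tr(b)  (reduce the a square) = x*z - y
tr(a^2) = tr(a) * tr(a) - tr(1)  (reduce the a square) = x^2 - 2
tr(b a^2 b) = tr(b) * tr(a^2 b) - tr(a^2)  (reduce the b square) = x*y*z - x^2 - y^2 + 2
tr(b^3 a^2) = tr(b) * tr(b a^2 b) - tr(b a^2)  (reduce the b square) = x*y^2*z - x^2*y - y^3 - x*z + 3*y
tr(a b^2) = tr(b) * tr(a b) - tr(a)  (reduce the b square) = y*z - x
tr(b^3 a) = tr(b) * tr(a b^2) - tr(a b)  (reduce the b square) = y^2*z - x*y - z
tr(b^2 a^3 b) = tr(a) * tr(b^3 a^2) - tr(b^3 a)  (reduce the a square) = x^2*y^2*z - x^3*y - x*y^3 - x^2*z - y^2*z + 4*x*y + z
tr(b^2 a^3) = tr(a) * tr(a b^2 a) - tr(a b^2)  (reduce the a square) = x^2*y*z - x^3 - x*y^2 - y*z + 3*x
tr(b^3 a^3 b) = tr(b) * tr(b^2 a^3 b) - tr(b^2 a^3)  (reduce the b square) = x^2*y^3*z - x^3*y^2 - x*y^4 - 2*x^2*y*z - y^3*z + x^3 + 5*x*y^2 + 2*y*z - 3*x
tr(b a^3 b^4) = tr(b) * tr(b^3 a^3 b) - tr(b^3 a^3)  (reduce the b square) = x^2*y^4*z - x^3*y^3 - x*y^5 - 3*x^2*y^2*z - y^4*z + 2*x^3*y + 6*x*y^3 + x^2*z + 3*y^2*z - 7*x*y - z
tr(b a b a) = tr(a b) * tr(a b) - tr(1)  (split on a) = z^2 - 2
tr(a b a^2 b) = tr(a) * tr(b a b a) - tr(b a b)  (reduce the a square) = x*z^2 - y*z - x
tr(a b a^2) = tr(a) * tr(a b a) - tr(a b)  (reduce the a square) = x^2*z - x*y - z
tr(b^2 a b a^2) = tr(b) * tr(a b a^2 b) - tr(a b a^2)  (reduce the b square) = x*y*z^2 - x^2*z - y^2*z + z
tr(b^2 a b a) = tr(b) * tr(a b a b) - tr(a b a)  (reduce the b square) = y*z^2 - x*z - y
tr(b a b a^3 b) = tr(a) * tr(b^2 a b a^2) - tr(b^2 a b a)  (reduce the a square) = x^2*y*z^2 - x^3*z - x*y^2*z - y*z^2 + 2*x*z + y
tr(b a b a^3) = tr(a) * tr(a b a b a) - tr(a b a b)  (reduce the a square) = x^2*z^2 - x*y*z - x^2 - z^2 + 2
tr(b a b a^3 b^2) = tr(b) * tr(b a b a^3 b) - tr(b a b a^3)  (reduce the b square) = x^2*y^2*z^2 - x^3*y*z - x*y^3*z - x^2*z^2 - y^2*z^2 + 3*x*y*z + x^2 + y^2 + z^2 - 2
tr(b a^3 b^4 a) = tr(b) * tr(b a b a^3 b^2) - tr(b a b a^3 b)  (reduce the b square) = x^2*y^3*z^2 - x^3*y^2*z - x*y^4*z - 2*x^2*y*z^2 - y^3*z^2 + x^3*z + 4*x*y^2*z + x^2*y + y^3 + 2*y*z^2 - 2*x*z - 3*y
tr(a b^4 a^-1 b a^2) = tr(b a^3 b^4) * tr(a) - tr(b a^3 b^4 a)  (eliminate a^-1) = x^3*y^4*z - x^4*y^3 - x^2*y^5 - x^2*y^3*z^2 - 2*x^3*y^2*z + 2*x^4*y + 6*x^2*y^3 + 2*x^2*y*z^2 + y^3*z^2 - x*y^2*z - 8*x^2*y - y^3 - 2*y*z^2 + x*z + 3*y
tr(a b a b^3) = tr(b) * tr(a b a b^2) - tr(a b a b)  (reduce the b square) = y^2*z^2 - x*y*z - y^2 - z^2 + 2
tr(b a b^4 a) = tr(b) * tr(a b a b^3) - tr(a b a b^2)  (reduce the b square) = y^3*z^2 - x*y^2*z - y^3 - 2*y*z^2 + x*z + 3*y
tr(b^3 a b) = tr(b) * tr(b a b^2) - tr(b a b)  (reduce the b square) = y^3*z - x*y^2 - 2*y*z + x
tr(b a b^4) = tr(b) * tr(b^3 a b) - tr(b^3 a)  (reduce the b square) = y^4*z - x*y^3 - 3*y^2*z + 2*x*y + z
tr(b a^2 b a b^3) = tr(a) * tr(b a b^4 a) - tr(b a b^4)  (reduce the a square) = x*y^3*z^2 - x^2*y^2*z - y^4*z - 2*x*y*z^2 + x^2*z + 3*y^2*z + x*y - z
tr(b a^2 b a b) = tr(a) * tr(b a b^2 a) - tr(b a b^2)  (reduce the a square) = x*y*z^2 - x^2*z - y^2*z + z
tr(b a^2 b a b^2) = tr(b) * tr(b a^2 b a b) - tr(b a^2 b a)  (reduce the b square) = x*y^2*z^2 - x^2*y*z - y^3*z - x*z^2 + 2*y*z + x
tr(b a^2 b a b^4) = tr(b) * tr(b a^2 b a b^3) - tr(b a^2 b a b^2)  (reduce the b square) = x*y^4*z^2 - x^2*y^3*z - y^5*z - 3*x*y^2*z^2 + 2*x^2*y*z + 4*y^3*z + x*y^2 + x*z^2 - 3*y*z - x
tr(a b a b a b) = tr(a b) * tr(a b a b) - tr(a^-1 b^-1)  (split on a) = z^3 - 3*z
tr(b a b^2 a b a) = tr(b) * tr(a b a b a b) - tr(a b a b a)  (reduce the b square) = y*z^3 - x*z^2 - 2*y*z + x
tr(b a b^2 a b) = tr(b) * tr(a b^2 a b) - tr(a b^2 a)  (reduce the b square) = y^2*z^2 - 2*x*y*z + x^2 - 2
tr(a b a^2 b a b^2) = tr(a) * tr(b a b^2 a b a) - tr(b a b^2 a b)  (reduce the a square) = x*y*z^3 - x^2*z^2 - y^2*z^2 + 2
tr(a b a^2 b a b) = tr(a) * tr(b a b a b a) - tr(b a b a b)  (reduce the a square) = x*z^3 - y*z^2 - 2*x*z + y
tr(a b a^2 b a b^3) = tr(b) * tr(a b a^2 b a b^2) - tr(a b a^2 b a b)  (reduce the b square) = x*y^2*z^3 - x^2*y*z^2 - y^3*z^2 - x*z^3 + y*z^2 + 2*x*z + y
tr(b a^2 b a b^4 a) = tr(b) * tr(a b a^2 b a b^3) - tr(a b a^2 b a b^2)  (reduce the b square) = x*y^3*z^3 - x^2*y^2*z^2 - y^4*z^2 - 2*x*y*z^3 + x^2*z^2 + 2*y^2*z^2 + 2*x*y*z + y^2 - 2
tr(a b^4 a^-1 b a^2 b) = tr(b a^2 b a b^4) * tr(a) - tr(b a^2 b a b^4 a)  (eliminate a^-1) = x^2*y^4*z^2 - x^3*y^3*z - x*y^5*z - x*y^3*z^3 - 2*x^2*y^2*z^2 + y^4*z^2 + 2*x^3*y*z + 4*x*y^3*z + 2*x*y*z^3 + x^2*y^2 - 2*y^2*z^2 - 5*x*y*z - x^2 - y^2 + 2
tr(b^-1 a b^4 a^-1 b a^2) = tr(a b^4 a^-1 b a^2) * tr(b) - tr(a b^4 a^-1 b a^2 b)  (eliminate b^-1) = x^3*y^5*z - x^4*y^4 - x^2*y^6 - 2*x^2*y^4*z^2 - x^3*y^3*z + x*y^5*z + x*y^3*z^3 + 2*x^4*y^2 + 6*x^2*y^4 + 4*x^2*y^2*z^2 - 2*x^3*y*z - 5*x*y^3*z - 2*x*y*z^3 - 9*x^2*y^2 - y^4 + 6*x*y*z + x^2 + 4*y^2 - 2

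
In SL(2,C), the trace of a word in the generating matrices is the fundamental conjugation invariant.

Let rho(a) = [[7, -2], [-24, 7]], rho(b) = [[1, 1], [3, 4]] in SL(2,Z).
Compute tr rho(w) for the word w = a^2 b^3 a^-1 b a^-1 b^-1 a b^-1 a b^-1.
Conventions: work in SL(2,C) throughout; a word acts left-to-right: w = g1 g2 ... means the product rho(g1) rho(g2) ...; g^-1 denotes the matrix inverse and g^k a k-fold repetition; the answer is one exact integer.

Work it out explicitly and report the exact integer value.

rho(a) = [[7, -2], [-24, 7]]
... * rho(a) = [[7, -2], [-24, 7]]  ->  [[97, -28], [-336, 97]]
... * rho(b) = [[1, 1], [3, 4]]  ->  [[13, -15], [-45, 52]]
... * rho(b) = [[1, 1], [3, 4]]  ->  [[-32, -47], [111, 163]]
... * rho(b) = [[1, 1], [3, 4]]  ->  [[-173, -220], [600, 763]]
... * rho(a^-1) = [[7, 2], [24, 7]]  ->  [[-6491, -1886], [22512, 6541]]
... * rho(b) = [[1, 1], [3, 4]]  ->  [[-12149, -14035], [42135, 48676]]
... * rho(a^-1) = [[7, 2], [24, 7]]  ->  [[-421883, -122543], [1463169, 425002]]
... * rho(b^-1) = [[4, -1], [-3, 1]]  ->  [[-1319903, 299340], [4577670, -1038167]]
... * rho(a) = [[7, -2], [-24, 7]]  ->  [[-16423481, 4735186], [56959698, -16422509]]
... * rho(b^-1) = [[4, -1], [-3, 1]]  ->  [[-79899482, 21158667], [277106319, -73382207]]
... * rho(a) = [[7, -2], [-24, 7]]  ->  [[-1067104382, 307909633], [3700917201, -1067888087]]
... * rho(b^-1) = [[4, -1], [-3, 1]]  ->  [[-5192146427, 1375014015], [18007333065, -4768805288]]
tr = -5192146427 + -4768805288 = -9960951715

-9960951715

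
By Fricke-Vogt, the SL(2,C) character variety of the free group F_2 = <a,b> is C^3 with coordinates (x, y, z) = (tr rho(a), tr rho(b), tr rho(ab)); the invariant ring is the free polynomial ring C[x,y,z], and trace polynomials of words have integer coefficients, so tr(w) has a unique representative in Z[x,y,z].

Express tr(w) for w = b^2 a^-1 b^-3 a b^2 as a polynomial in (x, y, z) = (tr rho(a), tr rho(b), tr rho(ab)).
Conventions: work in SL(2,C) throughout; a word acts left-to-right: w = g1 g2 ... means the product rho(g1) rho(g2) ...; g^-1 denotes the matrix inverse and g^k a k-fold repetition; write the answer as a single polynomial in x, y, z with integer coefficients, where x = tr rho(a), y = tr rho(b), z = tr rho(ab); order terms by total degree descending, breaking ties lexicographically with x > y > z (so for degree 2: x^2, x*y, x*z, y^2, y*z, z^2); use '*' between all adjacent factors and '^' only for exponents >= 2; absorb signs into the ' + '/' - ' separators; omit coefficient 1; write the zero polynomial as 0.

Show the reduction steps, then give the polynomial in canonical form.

tr(b^2) = tr(b)*tr(b) - tr(1) = y^2 - 2
use: tr(b^3) = tr(b)*tr(b^2) - tr(b) = y^3 - 3*y
tr(b^4) = tr(b)*tr(b^3) - tr(b^2) = y^4 - 4*y^2 + 2
use: tr(b a b) = tr(b)*tr(a b) - tr(a) = y*z - x
tr(a b^3) = tr(b)*tr(b a b) - tr(b a) = y^2*z - x*y - z
use: tr(a b^4) = tr(b)*tr(a b^3) - tr(a b^2) = y^3*z - x*y^2 - 2*y*z + x
tr(b a b^4) = tr(b)*tr(a b^4) - tr(a b^3) = y^4*z - x*y^3 - 3*y^2*z + 2*x*y + z
use: tr(a b a b) = tr(a b)*tr(a b) - tr(1) = z^2 - 2
tr(a b a) = tr(a)*tr(b a) - tr(b) = x*z - y
tr(b a b a b) = tr(b)*tr(a b a b) - tr(a b a) = y*z^2 - x*z - y
tr(b^2 a b a b) = tr(b)*tr(b a b a b) - tr(b a b a) = y^2*z^2 - x*y*z - y^2 - z^2 + 2
use: tr(b a b^4 a) = tr(b)*tr(b^2 a b a b) - tr(b^2 a b a) = y^3*z^2 - x*y^2*z - y^3 - 2*y*z^2 + x*z + 3*y
tr(a b^4 a^-1 b) = tr(b a b^4)*tr(a) - tr(b a b^4 a) = x*y^4*z - x^2*y^3 - y^3*z^2 - 2*x*y^2*z + 2*x^2*y + y^3 + 2*y*z^2 - 3*y
tr(b^-1 a b^4 a^-1) = tr(a b^4 a^-1)*tr(b) - tr(a b^4 a^-1 b) = -x*y^4*z + x^2*y^3 + y^5 + y^3*z^2 + 2*x*y^2*z - 2*x^2*y - 5*y^3 - 2*y*z^2 + 5*y
use: tr(a b^4 a^-1 b^-2) = tr(b^-1 a b^4 a^-1)*tr(b) - tr(b^-1 a b^4 a^-1 b) = -x*y^5*z + x^2*y^4 + y^6 + y^4*z^2 + 2*x*y^3*z - 2*x^2*y^2 - 6*y^4 - 2*y^2*z^2 + 9*y^2 - 2
tr(b^2 a^-1 b^-3 a b^2) = tr(a b^4 a^-1 b^-2)*tr(b) - tr(a b^4 a^-1 b^-1) = -x*y^6*z + x^2*y^5 + y^7 + y^5*z^2 + 3*x*y^4*z - 3*x^2*y^3 - 7*y^5 - 3*y^3*z^2 - 2*x*y^2*z + 2*x^2*y + 14*y^3 + 2*y*z^2 - 7*y

-x*y^6*z + x^2*y^5 + y^7 + y^5*z^2 + 3*x*y^4*z - 3*x^2*y^3 - 7*y^5 - 3*y^3*z^2 - 2*x*y^2*z + 2*x^2*y + 14*y^3 + 2*y*z^2 - 7*y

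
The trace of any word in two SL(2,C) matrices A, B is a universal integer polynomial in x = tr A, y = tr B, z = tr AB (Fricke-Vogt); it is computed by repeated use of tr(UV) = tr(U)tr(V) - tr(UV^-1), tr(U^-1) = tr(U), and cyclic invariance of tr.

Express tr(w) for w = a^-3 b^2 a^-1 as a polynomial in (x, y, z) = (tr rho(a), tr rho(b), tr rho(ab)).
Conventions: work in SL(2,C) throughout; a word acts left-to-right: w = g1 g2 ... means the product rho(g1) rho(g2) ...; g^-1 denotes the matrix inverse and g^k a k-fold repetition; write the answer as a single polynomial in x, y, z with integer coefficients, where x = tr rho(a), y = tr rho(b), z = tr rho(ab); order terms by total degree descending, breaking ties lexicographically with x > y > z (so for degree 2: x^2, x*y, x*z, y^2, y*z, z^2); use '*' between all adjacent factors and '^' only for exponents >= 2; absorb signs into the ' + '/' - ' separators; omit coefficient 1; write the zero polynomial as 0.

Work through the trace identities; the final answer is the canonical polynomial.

tr(b^2) = tr(b) * tr(b) - tr(1)  (reduce the b square) = y^2 - 2
tr(b^2 a) = tr(b) * tr(a b) - tr(a)  (reduce the b square) = y*z - x
tr(b^2 a^-1) = tr(b^2) * tr(a) - tr(b^2 a)  (eliminate a^-1) = x*y^2 - y*z - x
tr(a^-1 b^2 a^-1) = tr(b^2 a^-1) * tr(a) - tr(b^2)  (eliminate a^-1) = x^2*y^2 - x*y*z - x^2 - y^2 + 2
tr(b^2 a^-3) = tr(a^-1 b^2 a^-1) * tr(a) - tr(a^-1 b^2)  (eliminate a^-1) = x^3*y^2 - x^2*y*z - x^3 - 2*x*y^2 + y*z + 3*x
tr(a^-3 b^2 a^-1) = tr(b^2 a^-3) * tr(a) - tr(b^2 a^-2)  (eliminate a^-1) = x^4*y^2 - x^3*y*z - x^4 - 3*x^2*y^2 + 2*x*y*z + 4*x^2 + y^2 - 2

x^4*y^2 - x^3*y*z - x^4 - 3*x^2*y^2 + 2*x*y*z + 4*x^2 + y^2 - 2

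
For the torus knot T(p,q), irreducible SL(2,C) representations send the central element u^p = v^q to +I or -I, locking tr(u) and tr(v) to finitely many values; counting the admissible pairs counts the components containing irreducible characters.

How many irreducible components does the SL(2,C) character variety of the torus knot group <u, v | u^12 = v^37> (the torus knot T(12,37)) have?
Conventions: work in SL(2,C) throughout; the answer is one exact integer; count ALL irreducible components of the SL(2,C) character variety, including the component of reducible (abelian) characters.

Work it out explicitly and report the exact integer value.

199

For T(12,37): irreducibility forces the central element u^12 = v^37 to one of +I, -I.
This locks tr(u) to 2*cos(pi*alpha/12), alpha in 1..11, and tr(v) to 2*cos(pi*beta/37), beta in 1..36, on each component of irreducible characters.
The two central values (-1)^alpha I and (-1)^beta I must be the same matrix, so alpha and beta share a parity.
Counting: 6 odd alphas x 18 odd betas + 5 even alphas x 18 even betas = 108 + 90 = 198.
That is 198 components of irreducible characters, and with the reducible (abelian) component the total is 199.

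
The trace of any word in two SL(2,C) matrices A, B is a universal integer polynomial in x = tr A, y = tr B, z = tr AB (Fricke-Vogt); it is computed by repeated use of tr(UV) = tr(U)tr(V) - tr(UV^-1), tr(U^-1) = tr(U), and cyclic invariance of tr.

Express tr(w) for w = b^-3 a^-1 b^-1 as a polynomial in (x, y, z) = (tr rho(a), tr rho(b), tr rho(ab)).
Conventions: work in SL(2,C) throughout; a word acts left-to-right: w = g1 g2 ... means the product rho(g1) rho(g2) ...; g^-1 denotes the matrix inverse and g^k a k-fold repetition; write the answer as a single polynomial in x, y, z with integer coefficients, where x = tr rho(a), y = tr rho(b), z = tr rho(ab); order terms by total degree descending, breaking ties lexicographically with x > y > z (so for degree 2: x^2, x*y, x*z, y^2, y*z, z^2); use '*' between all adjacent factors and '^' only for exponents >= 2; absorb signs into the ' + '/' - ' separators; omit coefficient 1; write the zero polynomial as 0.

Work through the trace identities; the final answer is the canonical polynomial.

tr(b^-1) = tr(b) = y
tr(b^-2) = tr(b^-1) tr(b) - tr(1)   [inverse elimination on b] = y^2 - 2
tr(b^-3) = tr(b^-2) tr(b) - tr(b^-1)   [inverse elimination on b] = y^3 - 3*y
tr(b^-4) = tr(b^-3) tr(b) - tr(b^-2)   [inverse elimination on b] = y^4 - 4*y^2 + 2
tr(b^-1 a) = tr(a) tr(b) - tr(a b)   [inverse elimination on b] = x*y - z
tr(a b^-2) = tr(b^-1 a) tr(b) - tr(b^-1 a b)   [inverse elimination on b] = x*y^2 - y*z - x
tr(b^-3 a) = tr(a b^-2) tr(b) - tr(a b^-1)   [inverse elimination on b] = x*y^3 - y^2*z - 2*x*y + z
tr(b^-4 a) = tr(b^-3 a) tr(b) - tr(b^-3 a b)   [inverse elimination on b] = x*y^4 - y^3*z - 3*x*y^2 + 2*y*z + x
tr(b^-3 a^-1 b^-1) = tr(b^-4) tr(a) - tr(b^-4 a)   [inverse elimination on a] = y^3*z - x*y^2 - 2*y*z + x

y^3*z - x*y^2 - 2*y*z + x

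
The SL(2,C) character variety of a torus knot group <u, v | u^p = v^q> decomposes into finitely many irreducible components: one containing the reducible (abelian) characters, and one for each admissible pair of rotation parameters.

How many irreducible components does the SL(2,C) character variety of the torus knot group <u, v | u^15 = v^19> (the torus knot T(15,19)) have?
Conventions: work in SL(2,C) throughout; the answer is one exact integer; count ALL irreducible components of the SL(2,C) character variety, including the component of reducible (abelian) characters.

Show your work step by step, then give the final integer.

127

In the torus knot group T(15,19), u^15 = v^19 is central, so an irreducible representation sends it to +I or -I (Schur).
On an irreducible component, tr(u) is locked at 2*cos(pi*alpha/15) for some alpha in 1..14, and tr(v) at 2*cos(pi*beta/19) for some beta in 1..18.
u^15 = (-1)^alpha I and v^19 = (-1)^beta I must agree, so alpha and beta have equal parity.
count pairs: odd alpha (7 choices) x odd beta (9), plus even alpha (7) x even beta (9): 7*9 + 7*9 = 126.
That is 126 components of irreducible characters, and with the reducible (abelian) component the total is 127.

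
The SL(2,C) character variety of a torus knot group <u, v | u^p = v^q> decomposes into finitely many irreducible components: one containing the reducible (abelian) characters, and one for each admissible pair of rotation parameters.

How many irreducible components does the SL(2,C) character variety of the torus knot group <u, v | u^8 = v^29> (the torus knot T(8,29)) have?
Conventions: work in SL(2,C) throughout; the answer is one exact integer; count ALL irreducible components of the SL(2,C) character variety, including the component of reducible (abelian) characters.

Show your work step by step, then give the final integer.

In the torus knot group T(8,29), u^8 = v^29 is central, so an irreducible representation sends it to +I or -I (Schur).
So on each irreducible component the traces are pinned: tr(u) = 2*cos(pi*alpha/8) with 1 <= alpha <= 7, tr(v) = 2*cos(pi*beta/29) with 1 <= beta <= 28.
Consistency of u^8 = (-1)^alpha I with v^29 = (-1)^beta I forces alpha = beta (mod 2).
count pairs: odd alpha (4 choices) x odd beta (14), plus even alpha (3) x even beta (14): 4*14 + 3*14 = 98.
That is 98 components of irreducible characters, and with the reducible (abelian) component the total is 99.

99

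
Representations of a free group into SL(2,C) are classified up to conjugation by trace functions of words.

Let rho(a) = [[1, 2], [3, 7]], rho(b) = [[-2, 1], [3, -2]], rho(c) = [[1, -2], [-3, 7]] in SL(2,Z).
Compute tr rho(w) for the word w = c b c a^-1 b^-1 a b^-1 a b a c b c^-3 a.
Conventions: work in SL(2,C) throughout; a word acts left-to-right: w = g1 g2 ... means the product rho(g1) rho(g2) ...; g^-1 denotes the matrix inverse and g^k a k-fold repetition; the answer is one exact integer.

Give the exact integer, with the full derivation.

rho(c) = [[1, -2], [-3, 7]]
... * rho(b) = [[-2, 1], [3, -2]]  ->  [[-8, 5], [27, -17]]
... * rho(c) = [[1, -2], [-3, 7]]  ->  [[-23, 51], [78, -173]]
... * rho(a^-1) = [[7, -2], [-3, 1]]  ->  [[-314, 97], [1065, -329]]
... * rho(b^-1) = [[-2, -1], [-3, -2]]  ->  [[337, 120], [-1143, -407]]
... * rho(a) = [[1, 2], [3, 7]]  ->  [[697, 1514], [-2364, -5135]]
... * rho(b^-1) = [[-2, -1], [-3, -2]]  ->  [[-5936, -3725], [20133, 12634]]
... * rho(a) = [[1, 2], [3, 7]]  ->  [[-17111, -37947], [58035, 128704]]
... * rho(b) = [[-2, 1], [3, -2]]  ->  [[-79619, 58783], [270042, -199373]]
... * rho(a) = [[1, 2], [3, 7]]  ->  [[96730, 252243], [-328077, -855527]]
... * rho(c) = [[1, -2], [-3, 7]]  ->  [[-659999, 1572241], [2238504, -5332535]]
... * rho(b) = [[-2, 1], [3, -2]]  ->  [[6036721, -3804481], [-20474613, 12903574]]
... * rho(c^-1) = [[7, 2], [3, 1]]  ->  [[30843604, 8268961], [-104611569, -28045652]]
... * rho(c^-1) = [[7, 2], [3, 1]]  ->  [[240712111, 69956169], [-816417939, -237268790]]
... * rho(c^-1) = [[7, 2], [3, 1]]  ->  [[1894853284, 551380391], [-6426731943, -1870104668]]
... * rho(a) = [[1, 2], [3, 7]]  ->  [[3548994457, 7649369305], [-12037045947, -25944196562]]
tr = 3548994457 + -25944196562 = -22395202105

-22395202105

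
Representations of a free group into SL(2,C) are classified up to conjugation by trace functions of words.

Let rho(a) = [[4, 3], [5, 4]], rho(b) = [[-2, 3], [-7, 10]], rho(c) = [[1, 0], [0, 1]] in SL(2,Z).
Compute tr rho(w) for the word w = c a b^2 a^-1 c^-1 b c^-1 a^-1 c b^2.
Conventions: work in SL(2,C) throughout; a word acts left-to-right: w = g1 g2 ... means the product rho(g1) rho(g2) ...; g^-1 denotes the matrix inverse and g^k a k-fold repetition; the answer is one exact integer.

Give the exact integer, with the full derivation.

2245670

rho(c) = [[1, 0], [0, 1]]
... * rho(a) = [[4, 3], [5, 4]]  ->  [[4, 3], [5, 4]]
... * rho(b) = [[-2, 3], [-7, 10]]  ->  [[-29, 42], [-38, 55]]
... * rho(b) = [[-2, 3], [-7, 10]]  ->  [[-236, 333], [-309, 436]]
... * rho(a^-1) = [[4, -3], [-5, 4]]  ->  [[-2609, 2040], [-3416, 2671]]
... * rho(c^-1) = [[1, 0], [0, 1]]  ->  [[-2609, 2040], [-3416, 2671]]
... * rho(b) = [[-2, 3], [-7, 10]]  ->  [[-9062, 12573], [-11865, 16462]]
... * rho(c^-1) = [[1, 0], [0, 1]]  ->  [[-9062, 12573], [-11865, 16462]]
... * rho(a^-1) = [[4, -3], [-5, 4]]  ->  [[-99113, 77478], [-129770, 101443]]
... * rho(c) = [[1, 0], [0, 1]]  ->  [[-99113, 77478], [-129770, 101443]]
... * rho(b) = [[-2, 3], [-7, 10]]  ->  [[-344120, 477441], [-450561, 625120]]
... * rho(b) = [[-2, 3], [-7, 10]]  ->  [[-2653847, 3742050], [-3474718, 4899517]]
tr = -2653847 + 4899517 = 2245670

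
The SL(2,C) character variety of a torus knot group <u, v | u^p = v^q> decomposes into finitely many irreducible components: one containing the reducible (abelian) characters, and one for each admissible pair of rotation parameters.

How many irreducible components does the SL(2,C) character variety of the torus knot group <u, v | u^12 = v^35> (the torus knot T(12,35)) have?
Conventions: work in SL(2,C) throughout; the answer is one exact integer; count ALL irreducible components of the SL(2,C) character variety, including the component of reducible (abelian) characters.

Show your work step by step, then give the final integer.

188

In the torus knot group T(12,35), u^12 = v^35 is central, so an irreducible representation sends it to +I or -I (Schur).
This locks tr(u) to 2*cos(pi*alpha/12), alpha in 1..11, and tr(v) to 2*cos(pi*beta/35), beta in 1..34, on each component of irreducible characters.
Consistency of u^12 = (-1)^alpha I with v^35 = (-1)^beta I forces alpha = beta (mod 2).
Counting: 6 odd alphas x 17 odd betas + 5 even alphas x 17 even betas = 102 + 85 = 187.
That is 187 components of irreducible characters, and with the reducible (abelian) component the total is 188.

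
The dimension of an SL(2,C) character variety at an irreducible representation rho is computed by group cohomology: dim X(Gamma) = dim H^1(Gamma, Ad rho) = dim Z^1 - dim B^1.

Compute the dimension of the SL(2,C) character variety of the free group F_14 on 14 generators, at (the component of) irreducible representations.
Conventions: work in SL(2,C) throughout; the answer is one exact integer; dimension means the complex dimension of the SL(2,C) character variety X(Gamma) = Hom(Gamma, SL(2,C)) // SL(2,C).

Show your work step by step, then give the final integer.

39

Gamma = F_14 has 14 generators and no relators.
Z^1(Gamma, Ad rho) = (sl_2)^14: a cocycle is a free choice of one sl_2 vector per generator, so dim Z^1 = 3*14 = 42.
dim B^1 = 3: the coboundary map is injective because an irreducible image has centralizer 0 in sl_2.
Therefore dim X = 42 - 3 = 39.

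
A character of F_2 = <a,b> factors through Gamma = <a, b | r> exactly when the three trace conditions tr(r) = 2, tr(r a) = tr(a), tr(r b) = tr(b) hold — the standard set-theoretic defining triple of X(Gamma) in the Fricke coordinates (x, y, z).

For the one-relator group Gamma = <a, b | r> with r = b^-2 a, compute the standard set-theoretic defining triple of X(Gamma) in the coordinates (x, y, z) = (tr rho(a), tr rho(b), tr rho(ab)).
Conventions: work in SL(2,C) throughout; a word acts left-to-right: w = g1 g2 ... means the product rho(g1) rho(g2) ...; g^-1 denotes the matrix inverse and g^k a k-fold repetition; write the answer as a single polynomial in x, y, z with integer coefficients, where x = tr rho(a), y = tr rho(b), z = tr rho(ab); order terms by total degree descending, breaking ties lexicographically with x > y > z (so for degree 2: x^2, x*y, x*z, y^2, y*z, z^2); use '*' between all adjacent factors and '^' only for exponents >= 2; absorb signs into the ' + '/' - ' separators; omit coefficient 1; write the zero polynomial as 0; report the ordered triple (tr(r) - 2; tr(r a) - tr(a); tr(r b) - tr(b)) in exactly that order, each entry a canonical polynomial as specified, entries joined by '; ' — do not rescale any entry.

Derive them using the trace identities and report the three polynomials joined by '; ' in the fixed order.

x*y^2 - y*z - x - 2; x^2*y^2 - x*y*z - x^2 - y^2 - x + 2; x*y - y - z

trace(a b^-1) = trace(a)*trace(b) - trace(a b) = x*y - z
trace(b^-2 a) = trace(a b^-1)*trace(b) - trace(a) = x*y^2 - y*z - x
trace(a^2) = trace(a)*trace(a) - trace(1) = x^2 - 2
trace(a^2 b) = trace(a)*trace(b a) - trace(b) = x*z - y
trace(b^-1 a^2) = trace(a^2)*trace(b) - trace(a^2 b) = x^2*y - x*z - y
trace(b^-2 a^2) = trace(b^-1 a^2)*trace(b) - trace(b^-1 a^2 b) = x^2*y^2 - x*y*z - x^2 - y^2 + 2
assemble the triple (trace(r) - 2; trace(r a) - x; trace(r b) - y)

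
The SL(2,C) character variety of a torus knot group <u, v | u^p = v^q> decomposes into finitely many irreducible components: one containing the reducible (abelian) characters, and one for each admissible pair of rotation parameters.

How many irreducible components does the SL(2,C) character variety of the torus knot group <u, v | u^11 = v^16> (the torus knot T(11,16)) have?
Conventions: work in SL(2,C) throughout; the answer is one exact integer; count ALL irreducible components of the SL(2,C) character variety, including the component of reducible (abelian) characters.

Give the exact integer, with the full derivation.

76

For T(11,16): irreducibility forces the central element u^11 = v^16 to one of +I, -I.
So on each irreducible component the traces are pinned: tr(u) = 2*cos(pi*alpha/11) with 1 <= alpha <= 10, tr(v) = 2*cos(pi*beta/16) with 1 <= beta <= 15.
Consistency of u^11 = (-1)^alpha I with v^16 = (-1)^beta I forces alpha = beta (mod 2).
Counting: 5 odd alphas x 8 odd betas + 5 even alphas x 7 even betas = 40 + 35 = 75.
Total: 75 irreducible-character components + 1 reducible (abelian) component = 76.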